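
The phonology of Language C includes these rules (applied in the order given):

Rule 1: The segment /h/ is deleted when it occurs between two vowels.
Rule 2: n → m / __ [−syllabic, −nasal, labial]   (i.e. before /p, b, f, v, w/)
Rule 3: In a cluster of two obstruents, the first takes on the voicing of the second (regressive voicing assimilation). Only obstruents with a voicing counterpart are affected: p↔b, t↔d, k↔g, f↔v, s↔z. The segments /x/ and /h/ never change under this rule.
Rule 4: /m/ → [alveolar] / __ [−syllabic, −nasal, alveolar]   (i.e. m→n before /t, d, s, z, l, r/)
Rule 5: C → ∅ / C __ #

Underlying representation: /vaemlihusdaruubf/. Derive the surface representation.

Rule 1 (intervocalic h-deletion): /h/ occurs between vowels /i/ and /u/, so it deletes. /vaemlihusdaruubf/ → vaemliusdaruubf.
Rule 2 (nasal place assimilation): no segment meets the environment; /vaemliusdaruubf/ is unchanged.
Rule 3 (regressive voicing assimilation): /s/ precedes the voiced obstruent /d/, so it voices to [z] by assimilation. /b/ precedes the voiceless obstruent /f/, so it devoices to [p] by assimilation. /vaemliusdaruubf/ → vaemliuzdaruupf.
Rule 4 (nasal place assimilation): /m/ precedes the alveolar consonant /l/, so it assimilates in place to [n]. /vaemliuzdaruupf/ → vaenliuzdaruupf.
Rule 5 (final cluster simplification): /f/ is the second consonant of a word-final cluster /pf/, so it deletes. /vaenliuzdaruupf/ → vaenliuzdaruup.

vaenliuzdaruup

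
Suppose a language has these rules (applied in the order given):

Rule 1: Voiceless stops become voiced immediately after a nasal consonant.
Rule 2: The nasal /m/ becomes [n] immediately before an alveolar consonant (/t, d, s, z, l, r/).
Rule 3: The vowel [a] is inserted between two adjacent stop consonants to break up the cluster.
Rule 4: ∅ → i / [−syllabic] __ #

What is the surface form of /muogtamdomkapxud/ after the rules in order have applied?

muogatandomgapxudi

Rule 1 (post-nasal voicing): /k/ is a voiceless stop immediately after the nasal /m/, so it voices to [g]. /muogtamdomkapxud/ → muogtamdomgapxud.
Rule 2 (nasal place assimilation): /m/ precedes the alveolar consonant /d/, so it assimilates in place to [n]. /muogtamdomgapxud/ → muogtandomgapxud.
Rule 3 (stop-cluster a-epenthesis): /g/ and /t/ form a stop–stop cluster, so [a] is inserted between them. /muogtandomgapxud/ → muogatandomgapxud.
Rule 4 (final i-epenthesis): the form ends in the consonant /d/, so [i] is inserted word-finally. /muogatandomgapxud/ → muogatandomgapxudi.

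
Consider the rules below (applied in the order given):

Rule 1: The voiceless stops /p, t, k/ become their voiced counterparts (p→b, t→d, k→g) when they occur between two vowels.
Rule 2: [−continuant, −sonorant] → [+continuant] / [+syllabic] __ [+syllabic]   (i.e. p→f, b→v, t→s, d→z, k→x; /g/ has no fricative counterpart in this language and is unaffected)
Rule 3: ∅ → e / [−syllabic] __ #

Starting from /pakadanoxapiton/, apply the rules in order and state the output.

Rule 1 (intervocalic voicing): /k/ is a voiceless stop between vowels /a/ and /a/, so it voices to [g]. /p/ is a voiceless stop between vowels /a/ and /i/, so it voices to [b]. /t/ is a voiceless stop between vowels /i/ and /o/, so it voices to [d]. /pakadanoxapiton/ → pagadanoxabidon.
Rule 2 (intervocalic spirantization): /d/ is a stop between vowels /a/ and /a/, so it spirantizes to the fricative [z]. /b/ is a stop between vowels /a/ and /i/, so it spirantizes to the fricative [v]. /d/ is a stop between vowels /i/ and /o/, so it spirantizes to the fricative [z]. /pagadanoxabidon/ → pagazanoxavizon.
Rule 3 (final e-epenthesis): the form ends in the consonant /n/, so [e] is inserted word-finally. /pagazanoxavizon/ → pagazanoxavizone.

pagazanoxavizone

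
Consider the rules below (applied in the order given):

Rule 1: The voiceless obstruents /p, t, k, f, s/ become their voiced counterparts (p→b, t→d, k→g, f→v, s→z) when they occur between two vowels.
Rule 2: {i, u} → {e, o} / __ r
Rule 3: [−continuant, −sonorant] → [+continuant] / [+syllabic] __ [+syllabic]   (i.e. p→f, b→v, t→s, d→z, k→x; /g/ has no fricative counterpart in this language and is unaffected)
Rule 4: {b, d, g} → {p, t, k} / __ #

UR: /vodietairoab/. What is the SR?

voziezaeroap

Rule 1 (intervocalic voicing): /t/ is a voiceless obstruent between vowels /e/ and /a/, so it voices to [d]. /vodietairoab/ → vodiedairoab.
Rule 2 (pre-rhotic lowering): /i/ is a high vowel immediately before /r/, so it lowers to [e]. /vodiedairoab/ → vodiedaeroab.
Rule 3 (intervocalic spirantization): /d/ is a stop between vowels /o/ and /i/, so it spirantizes to the fricative [z]. /d/ is a stop between vowels /e/ and /a/, so it spirantizes to the fricative [z]. /vodiedaeroab/ → voziezaeroab.
Rule 4 (final devoicing): /b/ is a voiced stop in word-final position, so it devoices to [p]. /voziezaeroab/ → voziezaeroap.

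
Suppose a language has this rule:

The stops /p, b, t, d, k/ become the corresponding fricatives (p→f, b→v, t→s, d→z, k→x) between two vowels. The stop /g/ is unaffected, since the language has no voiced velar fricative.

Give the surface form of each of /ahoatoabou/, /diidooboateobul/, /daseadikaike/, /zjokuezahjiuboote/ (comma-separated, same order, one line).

/ahoatoabou/: /t/ is a stop between vowels /a/ and /o/, so it spirantizes to the fricative [s]. /b/ is a stop between vowels /a/ and /o/, so it spirantizes to the fricative [v]. → [ahoasoavou].
/diidooboateobul/: /d/ is a stop between vowels /i/ and /o/, so it spirantizes to the fricative [z]. /b/ is a stop between vowels /o/ and /o/, so it spirantizes to the fricative [v]. /t/ is a stop between vowels /a/ and /e/, so it spirantizes to the fricative [s]. /b/ is a stop between vowels /o/ and /u/, so it spirantizes to the fricative [v]. → [diizoovoaseovul].
/daseadikaike/: /d/ is a stop between vowels /a/ and /i/, so it spirantizes to the fricative [z]. /k/ is a stop between vowels /i/ and /a/, so it spirantizes to the fricative [x]. /k/ is a stop between vowels /i/ and /e/, so it spirantizes to the fricative [x]. → [daseazixaixe].
/zjokuezahjiuboote/: /k/ is a stop between vowels /o/ and /u/, so it spirantizes to the fricative [x]. /b/ is a stop between vowels /u/ and /o/, so it spirantizes to the fricative [v]. /t/ is a stop between vowels /o/ and /e/, so it spirantizes to the fricative [s]. → [zjoxuezahjiuvoose].

ahoasoavou, diizoovoaseovul, daseazixaixe, zjoxuezahjiuvoose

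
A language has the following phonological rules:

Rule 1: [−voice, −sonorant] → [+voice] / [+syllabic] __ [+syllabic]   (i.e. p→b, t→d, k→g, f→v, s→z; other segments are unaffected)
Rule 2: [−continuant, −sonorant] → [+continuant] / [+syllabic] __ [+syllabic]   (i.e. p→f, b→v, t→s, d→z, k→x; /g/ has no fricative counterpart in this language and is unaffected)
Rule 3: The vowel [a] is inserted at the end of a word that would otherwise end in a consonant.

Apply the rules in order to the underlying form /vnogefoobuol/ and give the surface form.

vnogevoovuola

Rule 1 (intervocalic voicing): /f/ is a voiceless obstruent between vowels /e/ and /o/, so it voices to [v]. /vnogefoobuol/ → vnogevoobuol.
Rule 2 (intervocalic spirantization): /b/ is a stop between vowels /o/ and /u/, so it spirantizes to the fricative [v]. /vnogevoobuol/ → vnogevoovuol.
Rule 3 (final a-epenthesis): the form ends in the consonant /l/, so [a] is inserted word-finally. /vnogevoovuol/ → vnogevoovuola.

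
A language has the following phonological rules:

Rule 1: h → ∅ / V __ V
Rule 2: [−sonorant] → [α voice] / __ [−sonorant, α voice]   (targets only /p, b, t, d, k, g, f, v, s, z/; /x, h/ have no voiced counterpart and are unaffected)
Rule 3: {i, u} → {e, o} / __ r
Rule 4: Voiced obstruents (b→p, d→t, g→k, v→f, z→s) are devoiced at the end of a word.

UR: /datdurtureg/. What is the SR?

Rule 1 (intervocalic h-deletion): no segment meets the environment; /datdurtureg/ is unchanged.
Rule 2 (regressive voicing assimilation): /t/ precedes the voiced obstruent /d/, so it voices to [d] by assimilation. /datdurtureg/ → daddurtureg.
Rule 3 (pre-rhotic lowering): /u/ is a high vowel immediately before /r/, so it lowers to [o]. /u/ is a high vowel immediately before /r/, so it lowers to [o]. /daddurtureg/ → daddortoreg.
Rule 4 (final devoicing): /g/ is a voiced obstruent in word-final position, so it devoices to [k]. /daddortoreg/ → daddortorek.

daddortorek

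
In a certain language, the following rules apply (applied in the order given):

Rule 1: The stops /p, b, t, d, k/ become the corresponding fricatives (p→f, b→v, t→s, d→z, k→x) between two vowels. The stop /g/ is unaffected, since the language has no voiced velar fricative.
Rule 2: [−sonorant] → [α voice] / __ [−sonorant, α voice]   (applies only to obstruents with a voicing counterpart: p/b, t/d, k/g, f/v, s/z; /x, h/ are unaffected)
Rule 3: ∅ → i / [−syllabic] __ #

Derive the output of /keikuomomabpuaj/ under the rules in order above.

keixuomomappuaji

Rule 1 (intervocalic spirantization): /k/ is a stop between vowels /i/ and /u/, so it spirantizes to the fricative [x]. /keikuomomabpuaj/ → keixuomomabpuaj.
Rule 2 (regressive voicing assimilation): /b/ precedes the voiceless obstruent /p/, so it devoices to [p] by assimilation. /keixuomomabpuaj/ → keixuomomappuaj.
Rule 3 (final i-epenthesis): the form ends in the consonant /j/, so [i] is inserted word-finally. /keixuomomappuaj/ → keixuomomappuaji.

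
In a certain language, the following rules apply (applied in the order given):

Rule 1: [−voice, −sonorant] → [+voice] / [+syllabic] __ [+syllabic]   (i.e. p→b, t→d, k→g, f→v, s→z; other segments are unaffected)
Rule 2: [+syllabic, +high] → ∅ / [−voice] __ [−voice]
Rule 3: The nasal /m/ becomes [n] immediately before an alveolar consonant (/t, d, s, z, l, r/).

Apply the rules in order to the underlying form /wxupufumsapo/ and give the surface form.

wxubuvunsabo

Rule 1 (intervocalic voicing): /p/ is a voiceless obstruent between vowels /u/ and /u/, so it voices to [b]. /f/ is a voiceless obstruent between vowels /u/ and /u/, so it voices to [v]. /p/ is a voiceless obstruent between vowels /a/ and /o/, so it voices to [b]. /wxupufumsapo/ → wxubuvumsabo.
Rule 2 (high vowel syncope): no segment meets the environment; /wxubuvumsabo/ is unchanged.
Rule 3 (nasal place assimilation): /m/ precedes the alveolar consonant /s/, so it assimilates in place to [n]. /wxubuvumsabo/ → wxubuvunsabo.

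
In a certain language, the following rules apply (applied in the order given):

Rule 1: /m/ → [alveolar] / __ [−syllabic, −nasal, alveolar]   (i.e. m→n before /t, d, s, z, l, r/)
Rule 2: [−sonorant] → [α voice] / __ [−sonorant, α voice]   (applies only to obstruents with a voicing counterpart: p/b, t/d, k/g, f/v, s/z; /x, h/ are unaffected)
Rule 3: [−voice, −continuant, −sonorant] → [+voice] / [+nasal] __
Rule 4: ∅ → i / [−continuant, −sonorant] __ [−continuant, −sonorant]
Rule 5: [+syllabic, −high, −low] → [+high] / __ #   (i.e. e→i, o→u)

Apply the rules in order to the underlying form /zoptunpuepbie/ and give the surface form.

zopitunbuebibii

Rule 1 (nasal place assimilation): no segment meets the environment; /zoptunpuepbie/ is unchanged.
Rule 2 (regressive voicing assimilation): /p/ precedes the voiced obstruent /b/, so it voices to [b] by assimilation. /zoptunpuepbie/ → zoptunpuebbie.
Rule 3 (post-nasal voicing): /p/ is a voiceless stop immediately after the nasal /n/, so it voices to [b]. /zoptunpuebbie/ → zoptunbuebbie.
Rule 4 (stop-cluster i-epenthesis): /p/ and /t/ form a stop–stop cluster, so [i] is inserted between them. /b/ and /b/ form a stop–stop cluster, so [i] is inserted between them. /zoptunbuebbie/ → zopitunbuebibie.
Rule 5 (final vowel raising): /e/ is a mid vowel in word-final position, so it raises to [i]. /zopitunbuebibie/ → zopitunbuebibii.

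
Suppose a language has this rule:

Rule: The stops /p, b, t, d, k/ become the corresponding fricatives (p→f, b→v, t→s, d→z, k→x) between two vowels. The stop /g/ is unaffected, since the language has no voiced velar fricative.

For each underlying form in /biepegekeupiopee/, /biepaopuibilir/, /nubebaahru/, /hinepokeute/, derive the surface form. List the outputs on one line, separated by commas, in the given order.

/biepegekeupiopee/: /p/ is a stop between vowels /e/ and /e/, so it spirantizes to the fricative [f]. /k/ is a stop between vowels /e/ and /e/, so it spirantizes to the fricative [x]. /p/ is a stop between vowels /u/ and /i/, so it spirantizes to the fricative [f]. /p/ is a stop between vowels /o/ and /e/, so it spirantizes to the fricative [f]. → [biefegexeufiofee].
/biepaopuibilir/: /p/ is a stop between vowels /e/ and /a/, so it spirantizes to the fricative [f]. /p/ is a stop between vowels /o/ and /u/, so it spirantizes to the fricative [f]. /b/ is a stop between vowels /i/ and /i/, so it spirantizes to the fricative [v]. → [biefaofuivilir].
/nubebaahru/: /b/ is a stop between vowels /u/ and /e/, so it spirantizes to the fricative [v]. /b/ is a stop between vowels /e/ and /a/, so it spirantizes to the fricative [v]. → [nuvevaahru].
/hinepokeute/: /p/ is a stop between vowels /e/ and /o/, so it spirantizes to the fricative [f]. /k/ is a stop between vowels /o/ and /e/, so it spirantizes to the fricative [x]. /t/ is a stop between vowels /u/ and /e/, so it spirantizes to the fricative [s]. → [hinefoxeuse].

biefegexeufiofee, biefaofuivilir, nuvevaahru, hinefoxeuse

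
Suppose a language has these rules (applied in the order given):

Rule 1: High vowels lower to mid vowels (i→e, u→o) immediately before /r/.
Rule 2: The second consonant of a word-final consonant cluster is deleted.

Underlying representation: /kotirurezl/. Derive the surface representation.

Rule 1 (pre-rhotic lowering): /i/ is a high vowel immediately before /r/, so it lowers to [e]. /u/ is a high vowel immediately before /r/, so it lowers to [o]. /kotirurezl/ → koterorezl.
Rule 2 (final cluster simplification): /l/ is the second consonant of a word-final cluster /zl/, so it deletes. /koterorezl/ → koterorez.

koterorez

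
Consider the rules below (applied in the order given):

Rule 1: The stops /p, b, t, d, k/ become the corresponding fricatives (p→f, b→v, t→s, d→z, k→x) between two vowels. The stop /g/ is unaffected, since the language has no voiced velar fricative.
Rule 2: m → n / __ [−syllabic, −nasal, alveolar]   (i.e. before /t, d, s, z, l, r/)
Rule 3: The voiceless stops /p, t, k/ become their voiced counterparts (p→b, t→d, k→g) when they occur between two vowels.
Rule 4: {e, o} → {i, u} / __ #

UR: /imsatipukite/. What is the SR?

Rule 1 (intervocalic spirantization): /t/ is a stop between vowels /a/ and /i/, so it spirantizes to the fricative [s]. /p/ is a stop between vowels /i/ and /u/, so it spirantizes to the fricative [f]. /k/ is a stop between vowels /u/ and /i/, so it spirantizes to the fricative [x]. /t/ is a stop between vowels /i/ and /e/, so it spirantizes to the fricative [s]. /imsatipukite/ → imsasifuxise.
Rule 2 (nasal place assimilation): /m/ precedes the alveolar consonant /s/, so it assimilates in place to [n]. /imsasifuxise/ → insasifuxise.
Rule 3 (intervocalic voicing): no segment meets the environment; /insasifuxise/ is unchanged.
Rule 4 (final vowel raising): /e/ is a mid vowel in word-final position, so it raises to [i]. /insasifuxise/ → insasifuxisi.

insasifuxisi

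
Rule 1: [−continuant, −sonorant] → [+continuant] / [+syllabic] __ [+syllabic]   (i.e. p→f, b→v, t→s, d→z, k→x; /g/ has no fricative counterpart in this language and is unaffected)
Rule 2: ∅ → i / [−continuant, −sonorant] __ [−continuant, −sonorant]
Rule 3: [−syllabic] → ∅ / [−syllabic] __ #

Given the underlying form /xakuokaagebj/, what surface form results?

Rule 1 (intervocalic spirantization): /k/ is a stop between vowels /a/ and /u/, so it spirantizes to the fricative [x]. /k/ is a stop between vowels /o/ and /a/, so it spirantizes to the fricative [x]. /xakuokaagebj/ → xaxuoxaagebj.
Rule 2 (stop-cluster i-epenthesis): no segment meets the environment; /xaxuoxaagebj/ is unchanged.
Rule 3 (final cluster simplification): /j/ is the second consonant of a word-final cluster /bj/, so it deletes. /xaxuoxaagebj/ → xaxuoxaageb.

xaxuoxaageb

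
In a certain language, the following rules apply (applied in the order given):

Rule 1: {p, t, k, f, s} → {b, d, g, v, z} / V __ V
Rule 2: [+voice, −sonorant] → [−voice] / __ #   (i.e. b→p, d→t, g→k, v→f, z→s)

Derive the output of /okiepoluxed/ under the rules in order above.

ogieboluxet

Rule 1 (intervocalic voicing): /k/ is a voiceless obstruent between vowels /o/ and /i/, so it voices to [g]. /p/ is a voiceless obstruent between vowels /e/ and /o/, so it voices to [b]. /okiepoluxed/ → ogieboluxed.
Rule 2 (final devoicing): /d/ is a voiced obstruent in word-final position, so it devoices to [t]. /ogieboluxed/ → ogieboluxet.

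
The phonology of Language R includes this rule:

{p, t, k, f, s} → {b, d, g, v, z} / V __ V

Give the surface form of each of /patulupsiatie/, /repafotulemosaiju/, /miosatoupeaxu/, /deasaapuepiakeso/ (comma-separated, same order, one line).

padulupsiadie, rebavodulemozaiju, miozadoubeaxu, deazaabuebiagezo

/patulupsiatie/: /t/ is a voiceless obstruent between vowels /a/ and /u/, so it voices to [d]. /t/ is a voiceless obstruent between vowels /a/ and /i/, so it voices to [d]. → [padulupsiadie].
/repafotulemosaiju/: /p/ is a voiceless obstruent between vowels /e/ and /a/, so it voices to [b]. /f/ is a voiceless obstruent between vowels /a/ and /o/, so it voices to [v]. /t/ is a voiceless obstruent between vowels /o/ and /u/, so it voices to [d]. /s/ is a voiceless obstruent between vowels /o/ and /a/, so it voices to [z]. → [rebavodulemozaiju].
/miosatoupeaxu/: /s/ is a voiceless obstruent between vowels /o/ and /a/, so it voices to [z]. /t/ is a voiceless obstruent between vowels /a/ and /o/, so it voices to [d]. /p/ is a voiceless obstruent between vowels /u/ and /e/, so it voices to [b]. → [miozadoubeaxu].
/deasaapuepiakeso/: /s/ is a voiceless obstruent between vowels /a/ and /a/, so it voices to [z]. /p/ is a voiceless obstruent between vowels /a/ and /u/, so it voices to [b]. /p/ is a voiceless obstruent between vowels /e/ and /i/, so it voices to [b]. /k/ is a voiceless obstruent between vowels /a/ and /e/, so it voices to [g]. /s/ is a voiceless obstruent between vowels /e/ and /o/, so it voices to [z]. → [deazaabuebiagezo].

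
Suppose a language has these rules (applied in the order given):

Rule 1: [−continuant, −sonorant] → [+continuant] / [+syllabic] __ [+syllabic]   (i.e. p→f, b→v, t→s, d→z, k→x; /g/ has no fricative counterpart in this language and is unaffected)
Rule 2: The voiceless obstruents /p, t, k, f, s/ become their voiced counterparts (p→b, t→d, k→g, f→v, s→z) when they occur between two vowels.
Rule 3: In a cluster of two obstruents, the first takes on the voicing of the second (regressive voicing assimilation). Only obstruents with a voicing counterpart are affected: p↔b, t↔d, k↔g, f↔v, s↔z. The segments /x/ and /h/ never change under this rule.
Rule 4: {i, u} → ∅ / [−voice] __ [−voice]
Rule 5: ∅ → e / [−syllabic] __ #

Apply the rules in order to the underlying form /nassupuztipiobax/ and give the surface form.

nassuvustiviovaxe

Rule 1 (intervocalic spirantization): /p/ is a stop between vowels /u/ and /u/, so it spirantizes to the fricative [f]. /p/ is a stop between vowels /i/ and /i/, so it spirantizes to the fricative [f]. /b/ is a stop between vowels /o/ and /a/, so it spirantizes to the fricative [v]. /nassupuztipiobax/ → nassufuztifiovax.
Rule 2 (intervocalic voicing): /f/ is a voiceless obstruent between vowels /u/ and /u/, so it voices to [v]. /f/ is a voiceless obstruent between vowels /i/ and /i/, so it voices to [v]. /nassufuztifiovax/ → nassuvuztiviovax.
Rule 3 (regressive voicing assimilation): /z/ precedes the voiceless obstruent /t/, so it devoices to [s] by assimilation. /nassuvuztiviovax/ → nassuvustiviovax.
Rule 4 (high vowel syncope): no segment meets the environment; /nassuvustiviovax/ is unchanged.
Rule 5 (final e-epenthesis): the form ends in the consonant /x/, so [e] is inserted word-finally. /nassuvustiviovax/ → nassuvustiviovaxe.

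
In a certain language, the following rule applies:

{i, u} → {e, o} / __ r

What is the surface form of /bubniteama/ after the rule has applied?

bubniteama

No segment of /bubniteama/ meets the structural description of the rule, so the form surfaces unchanged.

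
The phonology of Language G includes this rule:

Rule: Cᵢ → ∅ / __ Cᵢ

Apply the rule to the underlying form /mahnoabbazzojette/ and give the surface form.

/bb/ is a geminate; the first /b/ deletes.
/zz/ is a geminate; the first /z/ deletes.
/tt/ is a geminate; the first /t/ deletes.
The other instances of /m/, /h/, /n/, /b/, /z/, /j/, /t/ do not occur in the required environment and remain unchanged.
Surface form: [mahnoabazojete].

mahnoabazojete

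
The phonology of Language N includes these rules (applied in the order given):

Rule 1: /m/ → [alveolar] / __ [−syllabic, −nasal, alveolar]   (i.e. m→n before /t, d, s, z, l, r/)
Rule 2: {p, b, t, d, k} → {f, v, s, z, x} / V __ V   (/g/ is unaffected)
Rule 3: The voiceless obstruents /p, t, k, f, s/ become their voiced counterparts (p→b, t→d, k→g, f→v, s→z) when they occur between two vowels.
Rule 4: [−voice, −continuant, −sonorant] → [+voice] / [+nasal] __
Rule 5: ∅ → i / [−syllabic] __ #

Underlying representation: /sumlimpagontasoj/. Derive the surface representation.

Rule 1 (nasal place assimilation): /m/ precedes the alveolar consonant /l/, so it assimilates in place to [n]. /sumlimpagontasoj/ → sunlimpagontasoj.
Rule 2 (intervocalic spirantization): no segment meets the environment; /sunlimpagontasoj/ is unchanged.
Rule 3 (intervocalic voicing): /s/ is a voiceless obstruent between vowels /a/ and /o/, so it voices to [z]. /sunlimpagontasoj/ → sunlimpagontazoj.
Rule 4 (post-nasal voicing): /p/ is a voiceless stop immediately after the nasal /m/, so it voices to [b]. /t/ is a voiceless stop immediately after the nasal /n/, so it voices to [d]. /sunlimpagontazoj/ → sunlimbagondazoj.
Rule 5 (final i-epenthesis): the form ends in the consonant /j/, so [i] is inserted word-finally. /sunlimbagondazoj/ → sunlimbagondazoji.

sunlimbagondazoji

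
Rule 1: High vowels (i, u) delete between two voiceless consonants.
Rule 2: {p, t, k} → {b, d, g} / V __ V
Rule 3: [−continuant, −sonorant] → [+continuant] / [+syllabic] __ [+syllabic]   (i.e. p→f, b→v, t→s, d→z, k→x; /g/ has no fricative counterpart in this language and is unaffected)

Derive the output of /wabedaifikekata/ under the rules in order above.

Rule 1 (high vowel syncope): /i/ is a high vowel flanked by voiceless consonants /f/ and /k/, so it deletes. /wabedaifikekata/ → wabedaifkekata.
Rule 2 (intervocalic voicing): /k/ is a voiceless stop between vowels /e/ and /a/, so it voices to [g]. /t/ is a voiceless stop between vowels /a/ and /a/, so it voices to [d]. /wabedaifkekata/ → wabedaifkegada.
Rule 3 (intervocalic spirantization): /b/ is a stop between vowels /a/ and /e/, so it spirantizes to the fricative [v]. /d/ is a stop between vowels /e/ and /a/, so it spirantizes to the fricative [z]. /d/ is a stop between vowels /a/ and /a/, so it spirantizes to the fricative [z]. /wabedaifkegada/ → wavezaifkegaza.

wavezaifkegaza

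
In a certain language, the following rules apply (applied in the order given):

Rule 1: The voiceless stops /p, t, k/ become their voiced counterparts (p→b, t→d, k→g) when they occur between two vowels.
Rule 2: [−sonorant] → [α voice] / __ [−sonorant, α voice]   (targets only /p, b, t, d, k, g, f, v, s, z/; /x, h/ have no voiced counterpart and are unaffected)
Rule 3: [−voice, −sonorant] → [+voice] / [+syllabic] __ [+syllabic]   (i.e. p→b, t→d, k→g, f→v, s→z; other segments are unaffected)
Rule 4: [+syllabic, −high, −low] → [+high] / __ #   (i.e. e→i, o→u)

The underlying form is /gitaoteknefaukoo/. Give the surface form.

Rule 1 (intervocalic voicing): /t/ is a voiceless stop between vowels /i/ and /a/, so it voices to [d]. /t/ is a voiceless stop between vowels /o/ and /e/, so it voices to [d]. /k/ is a voiceless stop between vowels /u/ and /o/, so it voices to [g]. /gitaoteknefaukoo/ → gidaodeknefaugoo.
Rule 2 (regressive voicing assimilation): no segment meets the environment; /gidaodeknefaugoo/ is unchanged.
Rule 3 (intervocalic voicing): /f/ is a voiceless obstruent between vowels /e/ and /a/, so it voices to [v]. /gidaodeknefaugoo/ → gidaodeknevaugoo.
Rule 4 (final vowel raising): /o/ is a mid vowel in word-final position, so it raises to [u]. /gidaodeknevaugoo/ → gidaodeknevaugou.

gidaodeknevaugou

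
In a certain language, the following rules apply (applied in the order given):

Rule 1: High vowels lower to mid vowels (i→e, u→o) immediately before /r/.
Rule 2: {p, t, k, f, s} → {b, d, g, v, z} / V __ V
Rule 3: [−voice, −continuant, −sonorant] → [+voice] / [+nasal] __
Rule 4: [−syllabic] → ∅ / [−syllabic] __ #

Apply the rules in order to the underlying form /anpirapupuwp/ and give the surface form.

Rule 1 (pre-rhotic lowering): /i/ is a high vowel immediately before /r/, so it lowers to [e]. /anpirapupuwp/ → anperapupuwp.
Rule 2 (intervocalic voicing): /p/ is a voiceless obstruent between vowels /a/ and /u/, so it voices to [b]. /p/ is a voiceless obstruent between vowels /u/ and /u/, so it voices to [b]. /anperapupuwp/ → anperabubuwp.
Rule 3 (post-nasal voicing): /p/ is a voiceless stop immediately after the nasal /n/, so it voices to [b]. /anperabubuwp/ → anberabubuwp.
Rule 4 (final cluster simplification): /p/ is the second consonant of a word-final cluster /wp/, so it deletes. /anberabubuwp/ → anberabubuw.

anberabubuw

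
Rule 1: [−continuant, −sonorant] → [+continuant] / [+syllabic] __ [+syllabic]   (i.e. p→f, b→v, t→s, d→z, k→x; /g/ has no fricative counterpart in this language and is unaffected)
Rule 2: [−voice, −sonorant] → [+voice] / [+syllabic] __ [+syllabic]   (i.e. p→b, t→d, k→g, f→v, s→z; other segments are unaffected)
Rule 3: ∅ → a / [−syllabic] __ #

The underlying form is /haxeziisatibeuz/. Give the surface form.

haxeziizaziveuza

Rule 1 (intervocalic spirantization): /t/ is a stop between vowels /a/ and /i/, so it spirantizes to the fricative [s]. /b/ is a stop between vowels /i/ and /e/, so it spirantizes to the fricative [v]. /haxeziisatibeuz/ → haxeziisasiveuz.
Rule 2 (intervocalic voicing): /s/ is a voiceless obstruent between vowels /i/ and /a/, so it voices to [z]. /s/ is a voiceless obstruent between vowels /a/ and /i/, so it voices to [z]. /haxeziisasiveuz/ → haxeziizaziveuz.
Rule 3 (final a-epenthesis): the form ends in the consonant /z/, so [a] is inserted word-finally. /haxeziizaziveuz/ → haxeziizaziveuza.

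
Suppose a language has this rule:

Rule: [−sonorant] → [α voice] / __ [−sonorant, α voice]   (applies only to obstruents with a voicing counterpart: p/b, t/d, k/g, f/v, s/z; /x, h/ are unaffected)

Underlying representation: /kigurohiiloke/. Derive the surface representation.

No segment of /kigurohiiloke/ meets the structural description of the rule, so the form surfaces unchanged.

kigurohiiloke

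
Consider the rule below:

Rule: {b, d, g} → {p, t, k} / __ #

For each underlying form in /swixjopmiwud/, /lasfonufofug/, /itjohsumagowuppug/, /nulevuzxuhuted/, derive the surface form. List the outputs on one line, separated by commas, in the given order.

/swixjopmiwud/: /d/ is a voiced stop in word-final position, so it devoices to [t]. → [swixjopmiwut].
/lasfonufofug/: /g/ is a voiced stop in word-final position, so it devoices to [k]. → [lasfonufofuk].
/itjohsumagowuppug/: /g/ is a voiced stop in word-final position, so it devoices to [k]. → [itjohsumagowuppuk].
/nulevuzxuhuted/: /d/ is a voiced stop in word-final position, so it devoices to [t]. → [nulevuzxuhutet].

swixjopmiwut, lasfonufofuk, itjohsumagowuppuk, nulevuzxuhutet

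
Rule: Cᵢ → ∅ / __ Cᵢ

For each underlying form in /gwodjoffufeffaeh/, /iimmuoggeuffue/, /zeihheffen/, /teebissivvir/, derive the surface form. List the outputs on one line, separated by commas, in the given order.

gwodjofufefaeh, iimuogeufue, zeihefen, teebisivir

/gwodjoffufeffaeh/: /ff/ is a geminate; the first /f/ deletes. /ff/ is a geminate; the first /f/ deletes. → [gwodjofufefaeh].
/iimmuoggeuffue/: /mm/ is a geminate; the first /m/ deletes. /gg/ is a geminate; the first /g/ deletes. /ff/ is a geminate; the first /f/ deletes. → [iimuogeufue].
/zeihheffen/: /hh/ is a geminate; the first /h/ deletes. /ff/ is a geminate; the first /f/ deletes. → [zeihefen].
/teebissivvir/: /ss/ is a geminate; the first /s/ deletes. /vv/ is a geminate; the first /v/ deletes. → [teebisivir].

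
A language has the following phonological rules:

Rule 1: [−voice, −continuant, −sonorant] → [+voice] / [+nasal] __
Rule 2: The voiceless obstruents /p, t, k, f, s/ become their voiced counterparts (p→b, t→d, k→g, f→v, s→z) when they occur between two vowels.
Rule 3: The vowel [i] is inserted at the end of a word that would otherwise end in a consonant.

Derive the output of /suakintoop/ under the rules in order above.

suagindoopi

Rule 1 (post-nasal voicing): /t/ is a voiceless stop immediately after the nasal /n/, so it voices to [d]. /suakintoop/ → suakindoop.
Rule 2 (intervocalic voicing): /k/ is a voiceless obstruent between vowels /a/ and /i/, so it voices to [g]. /suakindoop/ → suagindoop.
Rule 3 (final i-epenthesis): the form ends in the consonant /p/, so [i] is inserted word-finally. /suagindoop/ → suagindoopi.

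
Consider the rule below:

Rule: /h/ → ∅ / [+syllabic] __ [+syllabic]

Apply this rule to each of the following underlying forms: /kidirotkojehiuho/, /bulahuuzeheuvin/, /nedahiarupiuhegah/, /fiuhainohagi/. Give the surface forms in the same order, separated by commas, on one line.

kidirotkojeiuo, bulauuzeeuvin, nedaiarupiuegah, fiuainoagi

/kidirotkojehiuho/: /h/ occurs between vowels /e/ and /i/, so it deletes. /h/ occurs between vowels /u/ and /o/, so it deletes. → [kidirotkojeiuo].
/bulahuuzeheuvin/: /h/ occurs between vowels /a/ and /u/, so it deletes. /h/ occurs between vowels /e/ and /e/, so it deletes. → [bulauuzeeuvin].
/nedahiarupiuhegah/: /h/ occurs between vowels /a/ and /i/, so it deletes. /h/ occurs between vowels /u/ and /e/, so it deletes. → [nedaiarupiuegah].
/fiuhainohagi/: /h/ occurs between vowels /u/ and /a/, so it deletes. /h/ occurs between vowels /o/ and /a/, so it deletes. → [fiuainoagi].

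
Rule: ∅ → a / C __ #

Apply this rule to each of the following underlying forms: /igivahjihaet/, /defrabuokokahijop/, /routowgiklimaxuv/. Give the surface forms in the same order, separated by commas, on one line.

/igivahjihaet/: the form ends in the consonant /t/, so [a] is inserted word-finally. → [igivahjihaeta].
/defrabuokokahijop/: the form ends in the consonant /p/, so [a] is inserted word-finally. → [defrabuokokahijopa].
/routowgiklimaxuv/: the form ends in the consonant /v/, so [a] is inserted word-finally. → [routowgiklimaxuva].

igivahjihaeta, defrabuokokahijopa, routowgiklimaxuva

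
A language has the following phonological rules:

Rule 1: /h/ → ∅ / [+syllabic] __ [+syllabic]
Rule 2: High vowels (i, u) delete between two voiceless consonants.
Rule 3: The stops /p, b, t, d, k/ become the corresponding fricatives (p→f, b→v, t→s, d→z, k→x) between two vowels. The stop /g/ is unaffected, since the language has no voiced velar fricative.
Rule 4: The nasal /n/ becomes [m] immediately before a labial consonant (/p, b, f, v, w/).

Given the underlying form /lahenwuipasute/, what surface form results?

Rule 1 (intervocalic h-deletion): /h/ occurs between vowels /a/ and /e/, so it deletes. /lahenwuipasute/ → laenwuipasute.
Rule 2 (high vowel syncope): /u/ is a high vowel flanked by voiceless consonants /s/ and /t/, so it deletes. /laenwuipasute/ → laenwuipaste.
Rule 3 (intervocalic spirantization): /p/ is a stop between vowels /i/ and /a/, so it spirantizes to the fricative [f]. /laenwuipaste/ → laenwuifaste.
Rule 4 (nasal place assimilation): /n/ precedes the labial consonant /w/, so it assimilates in place to [m]. /laenwuifaste/ → laemwuifaste.

laemwuifaste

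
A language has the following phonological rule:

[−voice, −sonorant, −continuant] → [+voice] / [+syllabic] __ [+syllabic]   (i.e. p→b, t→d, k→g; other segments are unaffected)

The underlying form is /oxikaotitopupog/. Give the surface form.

oxigaodidobubog

/k/ is a voiceless stop between vowels /i/ and /a/, so it voices to [g].
/t/ is a voiceless stop between vowels /o/ and /i/, so it voices to [d].
/t/ is a voiceless stop between vowels /i/ and /o/, so it voices to [d].
/p/ is a voiceless stop between vowels /o/ and /u/, so it voices to [b].
/p/ is a voiceless stop between vowels /u/ and /o/, so it voices to [b].
Surface form: [oxigaodidobubog].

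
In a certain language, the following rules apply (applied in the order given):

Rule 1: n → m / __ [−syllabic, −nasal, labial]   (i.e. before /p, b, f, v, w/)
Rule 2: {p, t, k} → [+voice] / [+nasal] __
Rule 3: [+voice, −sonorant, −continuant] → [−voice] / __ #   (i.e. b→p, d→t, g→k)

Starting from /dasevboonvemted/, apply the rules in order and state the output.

Rule 1 (nasal place assimilation): /n/ precedes the labial consonant /v/, so it assimilates in place to [m]. /dasevboonvemted/ → dasevboomvemted.
Rule 2 (post-nasal voicing): /t/ is a voiceless stop immediately after the nasal /m/, so it voices to [d]. /dasevboomvemted/ → dasevboomvemded.
Rule 3 (final devoicing): /d/ is a voiced stop in word-final position, so it devoices to [t]. /dasevboomvemded/ → dasevboomvemdet.

dasevboomvemdet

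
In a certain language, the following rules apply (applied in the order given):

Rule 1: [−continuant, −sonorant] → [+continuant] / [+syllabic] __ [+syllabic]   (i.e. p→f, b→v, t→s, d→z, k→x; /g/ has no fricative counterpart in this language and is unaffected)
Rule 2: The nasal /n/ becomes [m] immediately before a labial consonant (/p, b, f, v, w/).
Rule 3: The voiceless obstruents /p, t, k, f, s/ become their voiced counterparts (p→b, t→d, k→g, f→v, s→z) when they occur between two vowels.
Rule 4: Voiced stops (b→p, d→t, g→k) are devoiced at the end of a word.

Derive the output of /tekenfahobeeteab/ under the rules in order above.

texemfahoveezeap

Rule 1 (intervocalic spirantization): /k/ is a stop between vowels /e/ and /e/, so it spirantizes to the fricative [x]. /b/ is a stop between vowels /o/ and /e/, so it spirantizes to the fricative [v]. /t/ is a stop between vowels /e/ and /e/, so it spirantizes to the fricative [s]. /tekenfahobeeteab/ → texenfahoveeseab.
Rule 2 (nasal place assimilation): /n/ precedes the labial consonant /f/, so it assimilates in place to [m]. /texenfahoveeseab/ → texemfahoveeseab.
Rule 3 (intervocalic voicing): /s/ is a voiceless obstruent between vowels /e/ and /e/, so it voices to [z]. /texemfahoveeseab/ → texemfahoveezeab.
Rule 4 (final devoicing): /b/ is a voiced stop in word-final position, so it devoices to [p]. /texemfahoveezeab/ → texemfahoveezeap.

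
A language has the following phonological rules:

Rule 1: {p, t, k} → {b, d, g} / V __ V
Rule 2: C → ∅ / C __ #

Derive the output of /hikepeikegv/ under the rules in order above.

higebeigeg

Rule 1 (intervocalic voicing): /k/ is a voiceless stop between vowels /i/ and /e/, so it voices to [g]. /p/ is a voiceless stop between vowels /e/ and /e/, so it voices to [b]. /k/ is a voiceless stop between vowels /i/ and /e/, so it voices to [g]. /hikepeikegv/ → higebeigegv.
Rule 2 (final cluster simplification): /v/ is the second consonant of a word-final cluster /gv/, so it deletes. /higebeigegv/ → higebeigeg.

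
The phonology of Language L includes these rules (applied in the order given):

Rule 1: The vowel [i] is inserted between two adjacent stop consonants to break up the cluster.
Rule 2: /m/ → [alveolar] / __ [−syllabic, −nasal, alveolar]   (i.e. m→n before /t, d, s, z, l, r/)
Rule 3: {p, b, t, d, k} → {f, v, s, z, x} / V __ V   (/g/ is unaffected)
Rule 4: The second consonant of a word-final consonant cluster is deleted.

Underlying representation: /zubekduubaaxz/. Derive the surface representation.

zuvexizuuvaax

Rule 1 (stop-cluster i-epenthesis): /k/ and /d/ form a stop–stop cluster, so [i] is inserted between them. /zubekduubaaxz/ → zubekiduubaaxz.
Rule 2 (nasal place assimilation): no segment meets the environment; /zubekiduubaaxz/ is unchanged.
Rule 3 (intervocalic spirantization): /b/ is a stop between vowels /u/ and /e/, so it spirantizes to the fricative [v]. /k/ is a stop between vowels /e/ and /i/, so it spirantizes to the fricative [x]. /d/ is a stop between vowels /i/ and /u/, so it spirantizes to the fricative [z]. /b/ is a stop between vowels /u/ and /a/, so it spirantizes to the fricative [v]. /zubekiduubaaxz/ → zuvexizuuvaaxz.
Rule 4 (final cluster simplification): /z/ is the second consonant of a word-final cluster /xz/, so it deletes. /zuvexizuuvaaxz/ → zuvexizuuvaax.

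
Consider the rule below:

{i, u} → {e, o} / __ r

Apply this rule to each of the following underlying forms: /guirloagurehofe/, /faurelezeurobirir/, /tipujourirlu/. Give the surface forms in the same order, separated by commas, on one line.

guerloagorehofe, faorelezeoroberer, tipujoorerlu

/guirloagurehofe/: /i/ is a high vowel immediately before /r/, so it lowers to [e]. /u/ is a high vowel immediately before /r/, so it lowers to [o]. → [guerloagorehofe].
/faurelezeurobirir/: /u/ is a high vowel immediately before /r/, so it lowers to [o]. /u/ is a high vowel immediately before /r/, so it lowers to [o]. /i/ is a high vowel immediately before /r/, so it lowers to [e]. /i/ is a high vowel immediately before /r/, so it lowers to [e]. → [faorelezeoroberer].
/tipujourirlu/: /u/ is a high vowel immediately before /r/, so it lowers to [o]. /i/ is a high vowel immediately before /r/, so it lowers to [e]. → [tipujoorerlu].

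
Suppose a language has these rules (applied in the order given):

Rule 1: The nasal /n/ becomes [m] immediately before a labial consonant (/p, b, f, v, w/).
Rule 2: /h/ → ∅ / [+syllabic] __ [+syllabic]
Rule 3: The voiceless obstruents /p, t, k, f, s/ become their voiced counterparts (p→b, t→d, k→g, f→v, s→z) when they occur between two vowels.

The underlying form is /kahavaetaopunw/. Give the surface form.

Rule 1 (nasal place assimilation): /n/ precedes the labial consonant /w/, so it assimilates in place to [m]. /kahavaetaopunw/ → kahavaetaopumw.
Rule 2 (intervocalic h-deletion): /h/ occurs between vowels /a/ and /a/, so it deletes. /kahavaetaopumw/ → kaavaetaopumw.
Rule 3 (intervocalic voicing): /t/ is a voiceless obstruent between vowels /e/ and /a/, so it voices to [d]. /p/ is a voiceless obstruent between vowels /o/ and /u/, so it voices to [b]. /kaavaetaopumw/ → kaavaedaobumw.

kaavaedaobumw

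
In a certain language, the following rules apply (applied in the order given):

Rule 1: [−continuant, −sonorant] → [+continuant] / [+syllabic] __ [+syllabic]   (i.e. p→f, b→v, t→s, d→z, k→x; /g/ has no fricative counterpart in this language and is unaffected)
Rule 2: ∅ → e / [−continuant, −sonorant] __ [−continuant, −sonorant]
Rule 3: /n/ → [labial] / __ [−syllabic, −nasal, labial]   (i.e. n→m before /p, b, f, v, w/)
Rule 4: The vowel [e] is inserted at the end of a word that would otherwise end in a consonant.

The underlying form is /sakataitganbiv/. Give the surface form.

Rule 1 (intervocalic spirantization): /k/ is a stop between vowels /a/ and /a/, so it spirantizes to the fricative [x]. /t/ is a stop between vowels /a/ and /a/, so it spirantizes to the fricative [s]. /sakataitganbiv/ → saxasaitganbiv.
Rule 2 (stop-cluster e-epenthesis): /t/ and /g/ form a stop–stop cluster, so [e] is inserted between them. /saxasaitganbiv/ → saxasaiteganbiv.
Rule 3 (nasal place assimilation): /n/ precedes the labial consonant /b/, so it assimilates in place to [m]. /saxasaiteganbiv/ → saxasaitegambiv.
Rule 4 (final e-epenthesis): the form ends in the consonant /v/, so [e] is inserted word-finally. /saxasaitegambiv/ → saxasaitegambive.

saxasaitegambive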